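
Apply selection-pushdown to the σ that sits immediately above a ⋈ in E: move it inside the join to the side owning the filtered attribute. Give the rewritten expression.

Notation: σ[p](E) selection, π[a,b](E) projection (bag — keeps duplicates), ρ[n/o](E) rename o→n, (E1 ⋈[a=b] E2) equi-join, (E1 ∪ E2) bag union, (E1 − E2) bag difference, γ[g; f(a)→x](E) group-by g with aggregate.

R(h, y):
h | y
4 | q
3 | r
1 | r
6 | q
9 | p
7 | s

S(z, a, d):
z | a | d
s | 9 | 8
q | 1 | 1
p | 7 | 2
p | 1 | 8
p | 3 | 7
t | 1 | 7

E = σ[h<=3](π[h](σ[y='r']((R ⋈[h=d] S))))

σ filters on y, owned by the left side.
E' = σ[h<=3](π[h]((σ[y='r'](R) ⋈[h=d] S)))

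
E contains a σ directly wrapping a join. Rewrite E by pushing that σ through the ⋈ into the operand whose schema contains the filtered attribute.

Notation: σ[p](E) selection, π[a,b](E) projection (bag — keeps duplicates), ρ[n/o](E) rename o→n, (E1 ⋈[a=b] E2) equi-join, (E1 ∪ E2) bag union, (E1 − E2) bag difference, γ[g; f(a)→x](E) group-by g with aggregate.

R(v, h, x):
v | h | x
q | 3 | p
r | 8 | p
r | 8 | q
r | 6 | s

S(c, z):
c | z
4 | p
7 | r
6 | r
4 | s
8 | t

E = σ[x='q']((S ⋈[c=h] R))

σ filters on x, owned by the right side.
E' = (S ⋈[c=h] σ[x='q'](R))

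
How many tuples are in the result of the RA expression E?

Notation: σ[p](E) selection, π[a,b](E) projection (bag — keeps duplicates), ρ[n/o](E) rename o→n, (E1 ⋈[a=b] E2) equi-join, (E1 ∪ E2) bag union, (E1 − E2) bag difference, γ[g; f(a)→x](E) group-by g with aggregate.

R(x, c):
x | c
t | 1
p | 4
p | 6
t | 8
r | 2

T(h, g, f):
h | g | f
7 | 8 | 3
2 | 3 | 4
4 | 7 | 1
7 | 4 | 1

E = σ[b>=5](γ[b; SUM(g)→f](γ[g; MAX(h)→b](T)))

Row counts bottom-up:
  T → 4
  γ[g; MAX(h)→b](T) → 4
  γ[b; SUM(g)→f](γ[g; MAX(h)→b](T)) → 3
  σ[b>=5](γ[b; SUM(g)→f](γ[g; MAX(h)→b](T))) → 1

|E| = 1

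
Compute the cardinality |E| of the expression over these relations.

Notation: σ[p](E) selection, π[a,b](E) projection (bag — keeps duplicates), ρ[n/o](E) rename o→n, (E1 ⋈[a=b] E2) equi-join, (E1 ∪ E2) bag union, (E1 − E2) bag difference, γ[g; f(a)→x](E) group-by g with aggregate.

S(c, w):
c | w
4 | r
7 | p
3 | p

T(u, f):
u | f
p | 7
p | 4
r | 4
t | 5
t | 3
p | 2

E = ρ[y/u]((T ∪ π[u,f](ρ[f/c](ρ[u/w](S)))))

Subexpression sizes:
  T → 6
  S → 3
  ρ[u/w](S) → 3
  ρ[f/c](ρ[u/w](S)) → 3
  π[u,f](ρ[f/c](ρ[u/w](S))) → 3
  (T ∪ π[u,f](ρ[f/c](ρ[u/w](S)))) → 9
  ρ[y/u]((T ∪ π[u,f](ρ[f/c](ρ[u/w](S))))) → 9

|E| = 9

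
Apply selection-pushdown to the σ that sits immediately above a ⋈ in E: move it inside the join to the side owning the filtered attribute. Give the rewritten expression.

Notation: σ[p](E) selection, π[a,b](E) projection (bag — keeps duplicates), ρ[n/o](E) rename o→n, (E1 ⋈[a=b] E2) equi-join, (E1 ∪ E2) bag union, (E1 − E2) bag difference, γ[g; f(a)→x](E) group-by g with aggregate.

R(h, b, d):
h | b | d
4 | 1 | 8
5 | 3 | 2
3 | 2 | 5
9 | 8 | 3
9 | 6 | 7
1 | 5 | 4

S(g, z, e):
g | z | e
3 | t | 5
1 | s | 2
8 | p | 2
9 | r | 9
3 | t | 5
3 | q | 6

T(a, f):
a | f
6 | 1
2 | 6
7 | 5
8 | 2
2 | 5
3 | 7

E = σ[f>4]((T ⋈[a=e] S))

σ filters on f, owned by the left side.
E' = (σ[f>4](T) ⋈[a=e] S)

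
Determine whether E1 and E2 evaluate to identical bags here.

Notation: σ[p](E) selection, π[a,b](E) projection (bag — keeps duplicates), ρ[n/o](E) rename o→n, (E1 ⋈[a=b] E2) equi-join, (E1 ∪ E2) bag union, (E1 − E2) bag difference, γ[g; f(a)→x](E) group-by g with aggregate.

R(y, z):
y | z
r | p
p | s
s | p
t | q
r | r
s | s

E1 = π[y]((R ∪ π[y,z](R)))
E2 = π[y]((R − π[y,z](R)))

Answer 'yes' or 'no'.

E1 per-node cardinality:
  R → 6
  R → 6
  π[y,z](R) → 6
  (R ∪ π[y,z](R)) → 12
  π[y]((R ∪ π[y,z](R))) → 12
E2 per-node cardinality:
  R → 6
  R → 6
  π[y,z](R) → 6
  (R − π[y,z](R)) → 0
  π[y]((R − π[y,z](R))) → 0

E1 result:
y
p
p
r
r
r
r
s
s
s
s
t
t
E2 result:
y
(0 rows)
Witness: ('p',) appears 2× in E1 but 0× in E2.

no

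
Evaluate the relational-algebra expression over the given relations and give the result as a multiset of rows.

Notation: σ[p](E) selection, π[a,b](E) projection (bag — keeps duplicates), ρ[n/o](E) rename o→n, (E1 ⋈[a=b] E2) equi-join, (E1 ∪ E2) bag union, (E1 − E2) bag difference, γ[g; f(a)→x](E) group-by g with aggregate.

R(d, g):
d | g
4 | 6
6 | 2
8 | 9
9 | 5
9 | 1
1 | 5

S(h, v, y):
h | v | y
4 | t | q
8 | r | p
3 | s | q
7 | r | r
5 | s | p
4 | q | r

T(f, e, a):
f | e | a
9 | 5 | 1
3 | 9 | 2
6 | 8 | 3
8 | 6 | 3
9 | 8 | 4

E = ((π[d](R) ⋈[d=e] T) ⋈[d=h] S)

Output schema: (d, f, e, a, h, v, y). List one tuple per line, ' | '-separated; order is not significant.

Stepwise |·|:
  R → 6
  π[d](R) → 6
  T → 5
  (π[d](R) ⋈[d=e] T) → 5
  S → 6
  ((π[d](R) ⋈[d=e] T) ⋈[d=h] S) → 2

== RESULT ==
d | f | e | a | h | v | y
8 | 6 | 8 | 3 | 8 | r | p
8 | 9 | 8 | 4 | 8 | r | p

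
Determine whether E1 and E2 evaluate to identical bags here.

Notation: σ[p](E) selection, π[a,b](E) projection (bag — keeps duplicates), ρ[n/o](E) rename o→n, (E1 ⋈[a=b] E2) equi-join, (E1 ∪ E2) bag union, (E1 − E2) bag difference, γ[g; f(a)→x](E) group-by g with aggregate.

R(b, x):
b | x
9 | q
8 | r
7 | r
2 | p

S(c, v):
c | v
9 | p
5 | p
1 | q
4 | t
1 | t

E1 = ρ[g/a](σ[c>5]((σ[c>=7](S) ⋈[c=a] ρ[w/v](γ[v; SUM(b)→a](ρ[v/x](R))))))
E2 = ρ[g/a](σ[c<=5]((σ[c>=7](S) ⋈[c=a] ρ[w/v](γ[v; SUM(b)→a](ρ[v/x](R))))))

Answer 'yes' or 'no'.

E1 row counts bottom-up:
  S → 5
  σ[c>=7](S) → 1
  R → 4
  ρ[v/x](R) → 4
  γ[v; SUM(b)→a](ρ[v/x](R)) → 3
  ρ[w/v](γ[v; SUM(b)→a](ρ[v/x](R))) → 3
  (σ[c>=7](S) ⋈[c=a] ρ[w/v](γ[v; SUM(b)→a](ρ[v/x](R)))) → 1
  σ[c>5]((σ[c>=7](S) ⋈[c=a] ρ[w/v](γ[v; SUM(b)→a](ρ[v/x](R))))) → 1
  ρ[g/a](σ[c>5]((σ[c>=7](S) ⋈[c=a] ρ[w/v](γ[v; SUM(b)→a](ρ[v/x](R)))))) → 1
E2 row counts bottom-up:
  S → 5
  σ[c>=7](S) → 1
  R → 4
  ρ[v/x](R) → 4
  γ[v; SUM(b)→a](ρ[v/x](R)) → 3
  ρ[w/v](γ[v; SUM(b)→a](ρ[v/x](R))) → 3
  (σ[c>=7](S) ⋈[c=a] ρ[w/v](γ[v; SUM(b)→a](ρ[v/x](R)))) → 1
  σ[c<=5]((σ[c>=7](S) ⋈[c=a] ρ[w/v](γ[v; SUM(b)→a](ρ[v/x](R))))) → 0
  ρ[g/a](σ[c<=5]((σ[c>=7](S) ⋈[c=a] ρ[w/v](γ[v; SUM(b)→a](ρ[v/x](R)))))) → 0

E1 result:
c | v | w | g
9 | p | q | 9
E2 result:
c | v | w | g
(0 rows)
Witness: (9, 'p', 'q', 9) appears 1× in E1 but 0× in E2.

no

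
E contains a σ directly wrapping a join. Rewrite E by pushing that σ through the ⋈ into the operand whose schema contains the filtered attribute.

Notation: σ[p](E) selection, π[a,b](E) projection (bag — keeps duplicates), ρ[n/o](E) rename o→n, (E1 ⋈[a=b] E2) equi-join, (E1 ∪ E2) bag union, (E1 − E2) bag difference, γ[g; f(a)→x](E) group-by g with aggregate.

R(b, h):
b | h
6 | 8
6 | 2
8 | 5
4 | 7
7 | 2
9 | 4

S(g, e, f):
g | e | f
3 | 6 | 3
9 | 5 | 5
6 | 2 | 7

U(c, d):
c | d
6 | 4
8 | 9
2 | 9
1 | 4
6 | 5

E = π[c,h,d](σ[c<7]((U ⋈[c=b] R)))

σ filters on c, owned by the left side.
E' = π[c,h,d]((σ[c<7](U) ⋈[c=b] R))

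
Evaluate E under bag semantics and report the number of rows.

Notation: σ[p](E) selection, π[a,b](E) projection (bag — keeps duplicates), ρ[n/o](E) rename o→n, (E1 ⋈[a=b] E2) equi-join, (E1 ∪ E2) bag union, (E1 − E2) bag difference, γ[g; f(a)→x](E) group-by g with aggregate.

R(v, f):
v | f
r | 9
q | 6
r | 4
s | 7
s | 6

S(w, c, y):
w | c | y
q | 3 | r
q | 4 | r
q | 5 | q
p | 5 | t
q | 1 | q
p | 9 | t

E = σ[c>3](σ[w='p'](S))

Row counts bottom-up:
  S → 6
  σ[w='p'](S) → 2
  σ[c>3](σ[w='p'](S)) → 2

|E| = 2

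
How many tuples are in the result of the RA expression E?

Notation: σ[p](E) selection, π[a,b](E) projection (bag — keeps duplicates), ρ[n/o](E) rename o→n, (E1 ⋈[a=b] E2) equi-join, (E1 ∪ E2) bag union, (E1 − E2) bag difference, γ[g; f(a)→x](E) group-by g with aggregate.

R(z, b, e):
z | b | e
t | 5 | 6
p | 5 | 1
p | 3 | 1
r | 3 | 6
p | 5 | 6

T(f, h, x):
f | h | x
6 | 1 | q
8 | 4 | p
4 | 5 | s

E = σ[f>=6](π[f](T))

Row counts bottom-up:
  T → 3
  π[f](T) → 3
  σ[f>=6](π[f](T)) → 2

|E| = 2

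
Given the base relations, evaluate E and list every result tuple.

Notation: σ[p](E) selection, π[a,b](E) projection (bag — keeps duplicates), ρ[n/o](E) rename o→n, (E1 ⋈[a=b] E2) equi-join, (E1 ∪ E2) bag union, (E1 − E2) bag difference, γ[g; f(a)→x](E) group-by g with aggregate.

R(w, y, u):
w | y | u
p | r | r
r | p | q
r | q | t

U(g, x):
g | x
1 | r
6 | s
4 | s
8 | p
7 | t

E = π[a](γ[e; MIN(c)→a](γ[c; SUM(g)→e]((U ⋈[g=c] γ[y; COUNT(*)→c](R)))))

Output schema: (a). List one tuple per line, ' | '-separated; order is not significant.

Subexpression sizes:
  U → 5
  R → 3
  γ[y; COUNT(*)→c](R) → 3
  (U ⋈[g=c] γ[y; COUNT(*)→c](R)) → 3
  γ[c; SUM(g)→e]((U ⋈[g=c] γ[y; COUNT(*)→c](R))) → 1
  γ[e; MIN(c)→a](γ[c; SUM(g)→e]((U ⋈[g=c] γ[y; COUNT(*)→c](R)))) → 1
  π[a](γ[e; MIN(c)→a](γ[c; SUM(g)→e]((U ⋈[g=c] γ[y; COUNT(*)→c](R))))) → 1

== RESULT ==
a
1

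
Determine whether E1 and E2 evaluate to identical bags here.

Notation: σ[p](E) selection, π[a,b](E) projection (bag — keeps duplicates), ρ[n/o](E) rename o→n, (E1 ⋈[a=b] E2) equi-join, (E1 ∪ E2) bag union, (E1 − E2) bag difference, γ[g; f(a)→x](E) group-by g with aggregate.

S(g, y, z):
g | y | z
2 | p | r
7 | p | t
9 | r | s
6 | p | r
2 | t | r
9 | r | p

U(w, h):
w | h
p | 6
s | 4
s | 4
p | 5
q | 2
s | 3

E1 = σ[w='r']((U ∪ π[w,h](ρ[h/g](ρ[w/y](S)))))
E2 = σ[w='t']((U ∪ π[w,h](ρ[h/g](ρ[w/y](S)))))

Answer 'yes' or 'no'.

E1 stepwise |·|:
  U → 6
  S → 6
  ρ[w/y](S) → 6
  ρ[h/g](ρ[w/y](S)) → 6
  π[w,h](ρ[h/g](ρ[w/y](S))) → 6
  (U ∪ π[w,h](ρ[h/g](ρ[w/y](S)))) → 12
  σ[w='r']((U ∪ π[w,h](ρ[h/g](ρ[w/y](S))))) → 2
E2 stepwise |·|:
  U → 6
  S → 6
  ρ[w/y](S) → 6
  ρ[h/g](ρ[w/y](S)) → 6
  π[w,h](ρ[h/g](ρ[w/y](S))) → 6
  (U ∪ π[w,h](ρ[h/g](ρ[w/y](S)))) → 12
  σ[w='t']((U ∪ π[w,h](ρ[h/g](ρ[w/y](S))))) → 1

E1 result:
w | h
r | 9
r | 9
E2 result:
w | h
t | 2
Witness: ('r', 9) appears 2× in E1 but 0× in E2.

no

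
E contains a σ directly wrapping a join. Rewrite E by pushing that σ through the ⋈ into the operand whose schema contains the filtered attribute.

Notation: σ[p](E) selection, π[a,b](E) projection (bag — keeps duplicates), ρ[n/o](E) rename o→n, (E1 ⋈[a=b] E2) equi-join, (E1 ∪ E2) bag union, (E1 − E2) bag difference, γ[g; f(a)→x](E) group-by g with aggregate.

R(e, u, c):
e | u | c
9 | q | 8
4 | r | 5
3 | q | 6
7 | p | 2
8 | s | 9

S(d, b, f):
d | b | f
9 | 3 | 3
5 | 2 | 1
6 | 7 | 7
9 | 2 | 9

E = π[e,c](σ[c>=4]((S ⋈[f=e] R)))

σ filters on c, owned by the right side.
E' = π[e,c]((S ⋈[f=e] σ[c>=4](R)))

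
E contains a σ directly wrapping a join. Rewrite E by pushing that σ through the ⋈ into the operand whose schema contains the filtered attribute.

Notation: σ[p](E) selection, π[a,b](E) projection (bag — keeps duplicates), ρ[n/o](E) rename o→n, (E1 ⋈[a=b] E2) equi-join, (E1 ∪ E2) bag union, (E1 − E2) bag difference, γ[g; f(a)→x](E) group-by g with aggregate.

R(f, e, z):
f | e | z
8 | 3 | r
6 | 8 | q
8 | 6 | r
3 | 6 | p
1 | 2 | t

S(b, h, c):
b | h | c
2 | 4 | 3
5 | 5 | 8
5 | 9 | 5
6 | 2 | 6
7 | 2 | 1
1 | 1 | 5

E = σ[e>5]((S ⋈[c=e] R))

σ filters on e, owned by the right side.
E' = (S ⋈[c=e] σ[e>5](R))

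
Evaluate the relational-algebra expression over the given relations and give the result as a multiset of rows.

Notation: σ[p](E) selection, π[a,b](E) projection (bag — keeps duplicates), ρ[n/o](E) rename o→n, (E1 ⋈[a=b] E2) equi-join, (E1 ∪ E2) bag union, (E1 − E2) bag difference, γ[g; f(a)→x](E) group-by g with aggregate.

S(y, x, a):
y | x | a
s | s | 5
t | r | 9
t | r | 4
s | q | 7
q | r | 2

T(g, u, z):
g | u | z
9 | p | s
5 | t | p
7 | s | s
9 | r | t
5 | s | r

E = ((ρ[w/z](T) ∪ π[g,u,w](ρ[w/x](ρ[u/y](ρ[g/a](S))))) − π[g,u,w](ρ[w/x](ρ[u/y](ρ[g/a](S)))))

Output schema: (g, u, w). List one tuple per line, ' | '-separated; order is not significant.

Subexpression sizes:
  T → 5
  ρ[w/z](T) → 5
  S → 5
  ρ[g/a](S) → 5
  ρ[u/y](ρ[g/a](S)) → 5
  ρ[w/x](ρ[u/y](ρ[g/a](S))) → 5
  π[g,u,w](ρ[w/x](ρ[u/y](ρ[g/a](S)))) → 5
  (ρ[w/z](T) ∪ π[g,u,w](ρ[w/x](ρ[u/y](ρ[g/a](S))))) → 10
  S → 5
  ρ[g/a](S) → 5
  ρ[u/y](ρ[g/a](S)) → 5
  ρ[w/x](ρ[u/y](ρ[g/a](S))) → 5
  π[g,u,w](ρ[w/x](ρ[u/y](ρ[g/a](S)))) → 5
  ((ρ[w/z](T) ∪ π[g,u,w](ρ[w/x](ρ[u/y](ρ[g/a](S))))) − π[g,u,w](ρ[w/x](ρ[u/y](ρ[g/a](S))))) → 5

== RESULT ==
g | u | w
5 | s | r
5 | t | p
7 | s | s
9 | p | s
9 | r | t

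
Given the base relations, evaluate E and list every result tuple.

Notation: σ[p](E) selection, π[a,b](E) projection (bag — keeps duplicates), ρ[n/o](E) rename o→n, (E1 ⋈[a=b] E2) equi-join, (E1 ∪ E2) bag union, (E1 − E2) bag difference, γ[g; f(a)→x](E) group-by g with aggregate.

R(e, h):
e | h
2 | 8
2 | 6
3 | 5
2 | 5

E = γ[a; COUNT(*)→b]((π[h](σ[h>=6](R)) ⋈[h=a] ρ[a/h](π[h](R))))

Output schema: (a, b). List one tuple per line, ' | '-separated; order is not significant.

Row counts bottom-up:
  R → 4
  σ[h>=6](R) → 2
  π[h](σ[h>=6](R)) → 2
  R → 4
  π[h](R) → 4
  ρ[a/h](π[h](R)) → 4
  (π[h](σ[h>=6](R)) ⋈[h=a] ρ[a/h](π[h](R))) → 2
  γ[a; COUNT(*)→b]((π[h](σ[h>=6](R)) ⋈[h=a] ρ[a/h](π[h](R)))) → 2

== RESULT ==
a | b
6 | 1
8 | 1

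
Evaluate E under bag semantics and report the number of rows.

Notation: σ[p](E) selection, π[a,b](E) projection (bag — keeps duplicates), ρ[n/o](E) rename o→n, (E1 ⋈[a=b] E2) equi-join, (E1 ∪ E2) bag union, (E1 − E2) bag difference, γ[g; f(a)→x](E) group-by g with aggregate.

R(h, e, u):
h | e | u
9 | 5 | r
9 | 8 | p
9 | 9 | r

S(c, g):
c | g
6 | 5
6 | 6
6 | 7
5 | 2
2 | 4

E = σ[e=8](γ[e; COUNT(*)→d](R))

Row counts bottom-up:
  R → 3
  γ[e; COUNT(*)→d](R) → 3
  σ[e=8](γ[e; COUNT(*)→d](R)) → 1

|E| = 1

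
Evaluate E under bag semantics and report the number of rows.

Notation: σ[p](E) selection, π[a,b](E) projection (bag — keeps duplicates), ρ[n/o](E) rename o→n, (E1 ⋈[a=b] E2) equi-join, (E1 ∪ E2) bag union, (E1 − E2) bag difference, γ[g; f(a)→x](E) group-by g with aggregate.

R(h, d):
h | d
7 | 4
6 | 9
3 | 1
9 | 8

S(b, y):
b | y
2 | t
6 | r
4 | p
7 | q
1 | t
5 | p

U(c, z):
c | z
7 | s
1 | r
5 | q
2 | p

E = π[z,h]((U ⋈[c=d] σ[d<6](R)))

Subexpression sizes:
  U → 4
  R → 4
  σ[d<6](R) → 2
  (U ⋈[c=d] σ[d<6](R)) → 1
  π[z,h]((U ⋈[c=d] σ[d<6](R))) → 1

|E| = 1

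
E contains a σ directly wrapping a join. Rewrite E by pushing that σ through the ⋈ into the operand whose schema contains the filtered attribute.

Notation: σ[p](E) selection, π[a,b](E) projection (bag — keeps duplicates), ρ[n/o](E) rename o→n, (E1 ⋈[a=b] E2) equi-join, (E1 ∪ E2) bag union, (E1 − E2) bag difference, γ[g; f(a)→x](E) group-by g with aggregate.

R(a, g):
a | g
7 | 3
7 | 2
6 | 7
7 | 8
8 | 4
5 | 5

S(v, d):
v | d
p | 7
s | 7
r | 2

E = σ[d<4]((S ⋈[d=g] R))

σ filters on d, owned by the left side.
E' = (σ[d<4](S) ⋈[d=g] R)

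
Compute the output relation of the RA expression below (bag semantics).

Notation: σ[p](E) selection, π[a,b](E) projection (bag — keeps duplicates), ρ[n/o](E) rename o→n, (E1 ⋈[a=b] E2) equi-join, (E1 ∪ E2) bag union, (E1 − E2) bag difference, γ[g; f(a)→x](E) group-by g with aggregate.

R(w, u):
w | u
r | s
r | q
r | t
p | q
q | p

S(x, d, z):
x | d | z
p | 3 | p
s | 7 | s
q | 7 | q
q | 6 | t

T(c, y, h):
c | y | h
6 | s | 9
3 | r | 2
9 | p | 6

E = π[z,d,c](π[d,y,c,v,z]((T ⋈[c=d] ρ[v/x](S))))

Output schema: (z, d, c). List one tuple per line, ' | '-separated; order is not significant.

Per-node cardinality:
  T → 3
  S → 4
  ρ[v/x](S) → 4
  (T ⋈[c=d] ρ[v/x](S)) → 2
  π[d,y,c,v,z]((T ⋈[c=d] ρ[v/x](S))) → 2
  π[z,d,c](π[d,y,c,v,z]((T ⋈[c=d] ρ[v/x](S)))) → 2

== RESULT ==
z | d | c
p | 3 | 3
t | 6 | 6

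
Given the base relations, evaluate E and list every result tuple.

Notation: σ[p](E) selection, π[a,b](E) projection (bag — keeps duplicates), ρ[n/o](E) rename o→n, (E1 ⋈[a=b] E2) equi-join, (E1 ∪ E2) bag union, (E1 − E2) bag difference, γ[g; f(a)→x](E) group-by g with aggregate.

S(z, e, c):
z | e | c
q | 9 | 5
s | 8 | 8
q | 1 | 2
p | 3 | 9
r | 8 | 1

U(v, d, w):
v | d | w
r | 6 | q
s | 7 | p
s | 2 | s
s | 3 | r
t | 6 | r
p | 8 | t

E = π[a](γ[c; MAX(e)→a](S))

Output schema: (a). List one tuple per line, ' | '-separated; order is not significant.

Stepwise |·|:
  S → 5
  γ[c; MAX(e)→a](S) → 5
  π[a](γ[c; MAX(e)→a](S)) → 5

== RESULT ==
a
1
3
8
8
9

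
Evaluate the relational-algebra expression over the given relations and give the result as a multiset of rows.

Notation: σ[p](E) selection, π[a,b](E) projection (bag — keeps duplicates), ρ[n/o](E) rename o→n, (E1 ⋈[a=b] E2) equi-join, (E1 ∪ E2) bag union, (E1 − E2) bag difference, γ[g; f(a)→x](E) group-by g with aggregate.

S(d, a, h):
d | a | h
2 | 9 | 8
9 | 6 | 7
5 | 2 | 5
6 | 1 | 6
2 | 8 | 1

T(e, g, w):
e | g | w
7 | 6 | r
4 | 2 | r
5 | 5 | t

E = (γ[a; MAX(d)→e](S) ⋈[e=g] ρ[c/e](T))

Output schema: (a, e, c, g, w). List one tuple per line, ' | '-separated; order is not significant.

Subexpression sizes:
  S → 5
  γ[a; MAX(d)→e](S) → 5
  T → 3
  ρ[c/e](T) → 3
  (γ[a; MAX(d)→e](S) ⋈[e=g] ρ[c/e](T)) → 4

== RESULT ==
a | e | c | g | w
1 | 6 | 7 | 6 | r
2 | 5 | 5 | 5 | t
8 | 2 | 4 | 2 | r
9 | 2 | 4 | 2 | r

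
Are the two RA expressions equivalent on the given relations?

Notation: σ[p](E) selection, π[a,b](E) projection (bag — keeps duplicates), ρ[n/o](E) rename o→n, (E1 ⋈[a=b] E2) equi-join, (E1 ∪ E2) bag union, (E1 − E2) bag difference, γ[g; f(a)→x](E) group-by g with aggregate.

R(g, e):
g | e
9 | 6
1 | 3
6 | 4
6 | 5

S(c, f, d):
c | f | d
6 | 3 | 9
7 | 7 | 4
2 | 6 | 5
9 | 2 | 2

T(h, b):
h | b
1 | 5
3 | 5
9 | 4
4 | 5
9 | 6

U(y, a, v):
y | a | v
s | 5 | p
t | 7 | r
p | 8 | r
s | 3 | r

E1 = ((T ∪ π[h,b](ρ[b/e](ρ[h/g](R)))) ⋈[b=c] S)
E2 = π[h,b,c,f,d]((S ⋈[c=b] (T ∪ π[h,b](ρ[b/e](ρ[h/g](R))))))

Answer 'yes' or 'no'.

E1 subexpression sizes:
  T → 5
  R → 4
  ρ[h/g](R) → 4
  ρ[b/e](ρ[h/g](R)) → 4
  π[h,b](ρ[b/e](ρ[h/g](R))) → 4
  (T ∪ π[h,b](ρ[b/e](ρ[h/g](R)))) → 9
  S → 4
  ((T ∪ π[h,b](ρ[b/e](ρ[h/g](R)))) ⋈[b=c] S) → 2
E2 subexpression sizes:
  S → 4
  T → 5
  R → 4
  ρ[h/g](R) → 4
  ρ[b/e](ρ[h/g](R)) → 4
  π[h,b](ρ[b/e](ρ[h/g](R))) → 4
  (T ∪ π[h,b](ρ[b/e](ρ[h/g](R)))) → 9
  (S ⋈[c=b] (T ∪ π[h,b](ρ[b/e](ρ[h/g](R))))) → 2
  π[h,b,c,f,d]((S ⋈[c=b] (T ∪ π[h,b](ρ[b/e](ρ[h/g](R)))))) → 2

E1 and E2 produce the same multiset:
h | b | c | f | d
9 | 6 | 6 | 3 | 9
9 | 6 | 6 | 3 | 9

yes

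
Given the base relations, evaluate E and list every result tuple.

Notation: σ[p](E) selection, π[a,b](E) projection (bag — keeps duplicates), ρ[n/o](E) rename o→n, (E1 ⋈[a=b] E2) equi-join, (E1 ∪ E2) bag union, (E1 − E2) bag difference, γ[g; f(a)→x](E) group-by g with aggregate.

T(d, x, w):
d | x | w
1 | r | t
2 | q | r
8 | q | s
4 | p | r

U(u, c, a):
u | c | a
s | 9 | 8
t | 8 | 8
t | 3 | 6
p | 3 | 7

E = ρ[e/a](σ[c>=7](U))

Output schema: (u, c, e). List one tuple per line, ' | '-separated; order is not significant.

Per-node cardinality:
  U → 4
  σ[c>=7](U) → 2
  ρ[e/a](σ[c>=7](U)) → 2

== RESULT ==
u | c | e
s | 9 | 8
t | 8 | 8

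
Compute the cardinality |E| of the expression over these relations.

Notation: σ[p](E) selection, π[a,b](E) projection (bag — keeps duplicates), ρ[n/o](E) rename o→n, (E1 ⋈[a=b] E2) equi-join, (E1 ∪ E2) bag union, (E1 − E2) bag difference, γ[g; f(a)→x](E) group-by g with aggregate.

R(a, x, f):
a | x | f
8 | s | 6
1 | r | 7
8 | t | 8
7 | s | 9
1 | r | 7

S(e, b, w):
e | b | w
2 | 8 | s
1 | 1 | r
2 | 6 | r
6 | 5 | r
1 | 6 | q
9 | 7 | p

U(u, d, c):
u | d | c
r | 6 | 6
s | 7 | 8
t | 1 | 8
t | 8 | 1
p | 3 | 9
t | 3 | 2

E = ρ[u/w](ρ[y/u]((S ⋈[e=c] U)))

Per-node cardinality:
  S → 6
  U → 6
  (S ⋈[e=c] U) → 6
  ρ[y/u]((S ⋈[e=c] U)) → 6
  ρ[u/w](ρ[y/u]((S ⋈[e=c] U))) → 6

|E| = 6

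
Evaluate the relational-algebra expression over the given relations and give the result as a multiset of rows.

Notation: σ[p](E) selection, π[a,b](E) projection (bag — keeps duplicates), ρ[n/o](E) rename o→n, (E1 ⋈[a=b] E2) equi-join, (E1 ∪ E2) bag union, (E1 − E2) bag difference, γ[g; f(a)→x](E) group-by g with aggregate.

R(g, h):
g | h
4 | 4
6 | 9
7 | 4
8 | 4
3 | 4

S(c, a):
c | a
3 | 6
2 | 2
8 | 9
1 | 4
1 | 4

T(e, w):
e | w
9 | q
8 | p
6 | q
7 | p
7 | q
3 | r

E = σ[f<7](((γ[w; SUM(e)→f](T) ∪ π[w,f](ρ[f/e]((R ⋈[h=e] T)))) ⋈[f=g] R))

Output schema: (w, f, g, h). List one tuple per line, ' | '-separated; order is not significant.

Row counts bottom-up:
  T → 6
  γ[w; SUM(e)→f](T) → 3
  R → 5
  T → 6
  (R ⋈[h=e] T) → 1
  ρ[f/e]((R ⋈[h=e] T)) → 1
  π[w,f](ρ[f/e]((R ⋈[h=e] T))) → 1
  (γ[w; SUM(e)→f](T) ∪ π[w,f](ρ[f/e]((R ⋈[h=e] T)))) → 4
  R → 5
  ((γ[w; SUM(e)→f](T) ∪ π[w,f](ρ[f/e]((R ⋈[h=e] T)))) ⋈[f=g] R) → 1
  σ[f<7](((γ[w; SUM(e)→f](T) ∪ π[w,f](ρ[f/e]((R ⋈[h=e] T)))) ⋈[f=g] R)) → 1

== RESULT ==
w | f | g | h
r | 3 | 3 | 4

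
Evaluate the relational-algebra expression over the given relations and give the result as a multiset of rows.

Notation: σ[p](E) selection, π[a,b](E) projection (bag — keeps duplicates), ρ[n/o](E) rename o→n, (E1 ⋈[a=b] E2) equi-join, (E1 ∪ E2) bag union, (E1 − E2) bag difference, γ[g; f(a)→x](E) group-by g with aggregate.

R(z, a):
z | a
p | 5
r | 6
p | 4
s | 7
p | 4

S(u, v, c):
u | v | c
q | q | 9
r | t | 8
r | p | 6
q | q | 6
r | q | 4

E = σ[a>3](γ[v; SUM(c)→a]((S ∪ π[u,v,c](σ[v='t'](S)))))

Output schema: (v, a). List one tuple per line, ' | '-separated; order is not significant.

Row counts bottom-up:
  S → 5
  S → 5
  σ[v='t'](S) → 1
  π[u,v,c](σ[v='t'](S)) → 1
  (S ∪ π[u,v,c](σ[v='t'](S))) → 6
  γ[v; SUM(c)→a]((S ∪ π[u,v,c](σ[v='t'](S)))) → 3
  σ[a>3](γ[v; SUM(c)→a]((S ∪ π[u,v,c](σ[v='t'](S))))) → 3

== RESULT ==
v | a
p | 6
q | 19
t | 16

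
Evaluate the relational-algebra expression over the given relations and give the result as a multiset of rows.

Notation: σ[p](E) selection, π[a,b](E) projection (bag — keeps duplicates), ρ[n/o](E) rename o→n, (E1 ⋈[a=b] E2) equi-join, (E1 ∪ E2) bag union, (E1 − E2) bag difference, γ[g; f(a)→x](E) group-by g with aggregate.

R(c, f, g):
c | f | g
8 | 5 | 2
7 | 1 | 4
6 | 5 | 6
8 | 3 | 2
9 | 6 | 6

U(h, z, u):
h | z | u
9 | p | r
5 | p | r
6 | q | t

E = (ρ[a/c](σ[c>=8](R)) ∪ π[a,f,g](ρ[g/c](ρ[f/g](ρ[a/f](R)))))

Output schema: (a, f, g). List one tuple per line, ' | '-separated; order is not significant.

Row counts bottom-up:
  R → 5
  σ[c>=8](R) → 3
  ρ[a/c](σ[c>=8](R)) → 3
  R → 5
  ρ[a/f](R) → 5
  ρ[f/g](ρ[a/f](R)) → 5
  ρ[g/c](ρ[f/g](ρ[a/f](R))) → 5
  π[a,f,g](ρ[g/c](ρ[f/g](ρ[a/f](R)))) → 5
  (ρ[a/c](σ[c>=8](R)) ∪ π[a,f,g](ρ[g/c](ρ[f/g](ρ[a/f](R))))) → 8

== RESULT ==
a | f | g
1 | 4 | 7
3 | 2 | 8
5 | 2 | 8
5 | 6 | 6
6 | 6 | 9
8 | 3 | 2
8 | 5 | 2
9 | 6 | 6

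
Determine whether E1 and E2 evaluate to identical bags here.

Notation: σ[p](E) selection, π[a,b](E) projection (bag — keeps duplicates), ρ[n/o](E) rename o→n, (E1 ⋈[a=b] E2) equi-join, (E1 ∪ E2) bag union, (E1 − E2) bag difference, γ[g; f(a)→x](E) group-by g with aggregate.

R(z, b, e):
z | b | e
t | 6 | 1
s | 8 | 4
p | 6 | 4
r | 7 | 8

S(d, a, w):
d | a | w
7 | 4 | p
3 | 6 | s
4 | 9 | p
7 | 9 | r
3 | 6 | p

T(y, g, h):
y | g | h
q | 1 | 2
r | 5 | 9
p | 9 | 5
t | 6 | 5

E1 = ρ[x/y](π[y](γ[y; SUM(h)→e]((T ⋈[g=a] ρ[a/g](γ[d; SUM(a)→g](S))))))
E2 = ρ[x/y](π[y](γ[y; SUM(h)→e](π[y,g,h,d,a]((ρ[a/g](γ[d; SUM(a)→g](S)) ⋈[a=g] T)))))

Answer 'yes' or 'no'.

E1 subexpression sizes:
  T → 4
  S → 5
  γ[d; SUM(a)→g](S) → 3
  ρ[a/g](γ[d; SUM(a)→g](S)) → 3
  (T ⋈[g=a] ρ[a/g](γ[d; SUM(a)→g](S))) → 1
  γ[y; SUM(h)→e]((T ⋈[g=a] ρ[a/g](γ[d; SUM(a)→g](S)))) → 1
  π[y](γ[y; SUM(h)→e]((T ⋈[g=a] ρ[a/g](γ[d; SUM(a)→g](S))))) → 1
  ρ[x/y](π[y](γ[y; SUM(h)→e]((T ⋈[g=a] ρ[a/g](γ[d; SUM(a)→g](S)))))) → 1
E2 subexpression sizes:
  S → 5
  γ[d; SUM(a)→g](S) → 3
  ρ[a/g](γ[d; SUM(a)→g](S)) → 3
  T → 4
  (ρ[a/g](γ[d; SUM(a)→g](S)) ⋈[a=g] T) → 1
  π[y,g,h,d,a]((ρ[a/g](γ[d; SUM(a)→g](S)) ⋈[a=g] T)) → 1
  γ[y; SUM(h)→e](π[y,g,h,d,a]((ρ[a/g](γ[d; SUM(a)→g](S)) ⋈[a=g] T))) → 1
  π[y](γ[y; SUM(h)→e](π[y,g,h,d,a]((ρ[a/g](γ[d; SUM(a)→g](S)) ⋈[a=g] T)))) → 1
  ρ[x/y](π[y](γ[y; SUM(h)→e](π[y,g,h,d,a]((ρ[a/g](γ[d; SUM(a)→g](S)) ⋈[a=g] T))))) → 1

E1 and E2 produce the same multiset:
x
p

yes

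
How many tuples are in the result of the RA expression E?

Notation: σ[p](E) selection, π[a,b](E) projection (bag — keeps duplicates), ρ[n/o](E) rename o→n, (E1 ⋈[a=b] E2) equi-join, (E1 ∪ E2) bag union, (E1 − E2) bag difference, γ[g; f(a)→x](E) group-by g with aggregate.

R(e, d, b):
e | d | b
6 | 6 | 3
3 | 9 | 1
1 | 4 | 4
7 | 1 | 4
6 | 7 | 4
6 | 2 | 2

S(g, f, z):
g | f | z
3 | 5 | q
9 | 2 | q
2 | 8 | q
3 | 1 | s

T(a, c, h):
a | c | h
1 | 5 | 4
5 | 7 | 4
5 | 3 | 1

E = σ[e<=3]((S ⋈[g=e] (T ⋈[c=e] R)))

Per-node cardinality:
  S → 4
  T → 3
  R → 6
  (T ⋈[c=e] R) → 2
  (S ⋈[g=e] (T ⋈[c=e] R)) → 2
  σ[e<=3]((S ⋈[g=e] (T ⋈[c=e] R))) → 2

|E| = 2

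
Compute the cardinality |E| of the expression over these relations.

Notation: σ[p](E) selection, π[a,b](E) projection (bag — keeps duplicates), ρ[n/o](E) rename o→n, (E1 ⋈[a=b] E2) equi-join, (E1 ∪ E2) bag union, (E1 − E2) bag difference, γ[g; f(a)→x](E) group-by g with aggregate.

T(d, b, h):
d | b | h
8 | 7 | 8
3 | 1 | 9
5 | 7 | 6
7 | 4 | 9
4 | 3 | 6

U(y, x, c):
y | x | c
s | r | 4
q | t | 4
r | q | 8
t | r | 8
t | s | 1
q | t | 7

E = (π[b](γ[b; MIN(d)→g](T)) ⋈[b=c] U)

Per-node cardinality:
  T → 5
  γ[b; MIN(d)→g](T) → 4
  π[b](γ[b; MIN(d)→g](T)) → 4
  U → 6
  (π[b](γ[b; MIN(d)→g](T)) ⋈[b=c] U) → 4

|E| = 4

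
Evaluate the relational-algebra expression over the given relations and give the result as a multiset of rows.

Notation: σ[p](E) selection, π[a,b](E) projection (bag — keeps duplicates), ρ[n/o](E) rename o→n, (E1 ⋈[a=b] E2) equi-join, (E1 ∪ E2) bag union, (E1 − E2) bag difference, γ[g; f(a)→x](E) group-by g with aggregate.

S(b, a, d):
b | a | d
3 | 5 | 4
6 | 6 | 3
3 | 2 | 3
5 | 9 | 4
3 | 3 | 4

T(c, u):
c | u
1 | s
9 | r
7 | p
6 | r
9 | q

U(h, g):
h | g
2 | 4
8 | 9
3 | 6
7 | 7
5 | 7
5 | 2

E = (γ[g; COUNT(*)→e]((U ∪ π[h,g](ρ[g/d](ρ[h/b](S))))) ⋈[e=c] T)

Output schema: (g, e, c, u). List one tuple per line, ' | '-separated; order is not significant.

Stepwise |·|:
  U → 6
  S → 5
  ρ[h/b](S) → 5
  ρ[g/d](ρ[h/b](S)) → 5
  π[h,g](ρ[g/d](ρ[h/b](S))) → 5
  (U ∪ π[h,g](ρ[g/d](ρ[h/b](S)))) → 11
  γ[g; COUNT(*)→e]((U ∪ π[h,g](ρ[g/d](ρ[h/b](S))))) → 6
  T → 5
  (γ[g; COUNT(*)→e]((U ∪ π[h,g](ρ[g/d](ρ[h/b](S))))) ⋈[e=c] T) → 3

== RESULT ==
g | e | c | u
2 | 1 | 1 | s
6 | 1 | 1 | s
9 | 1 | 1 | s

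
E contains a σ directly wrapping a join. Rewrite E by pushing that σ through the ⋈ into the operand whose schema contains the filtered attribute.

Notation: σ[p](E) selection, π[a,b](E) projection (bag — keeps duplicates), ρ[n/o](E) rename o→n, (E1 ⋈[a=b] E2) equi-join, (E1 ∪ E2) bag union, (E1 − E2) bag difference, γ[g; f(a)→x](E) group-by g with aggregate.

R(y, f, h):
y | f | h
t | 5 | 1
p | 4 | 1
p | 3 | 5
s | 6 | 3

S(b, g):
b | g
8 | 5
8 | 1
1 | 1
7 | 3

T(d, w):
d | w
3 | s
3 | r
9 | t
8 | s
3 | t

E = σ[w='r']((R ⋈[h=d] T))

σ filters on w, owned by the right side.
E' = (R ⋈[h=d] σ[w='r'](T))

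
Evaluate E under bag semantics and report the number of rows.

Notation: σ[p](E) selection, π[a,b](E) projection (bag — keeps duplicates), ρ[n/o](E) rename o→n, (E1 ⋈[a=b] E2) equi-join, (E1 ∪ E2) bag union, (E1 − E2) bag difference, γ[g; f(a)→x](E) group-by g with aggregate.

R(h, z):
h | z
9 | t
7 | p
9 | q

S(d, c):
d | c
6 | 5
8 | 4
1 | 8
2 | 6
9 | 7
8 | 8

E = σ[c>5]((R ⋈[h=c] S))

Stepwise |·|:
  R → 3
  S → 6
  (R ⋈[h=c] S) → 1
  σ[c>5]((R ⋈[h=c] S)) → 1

|E| = 1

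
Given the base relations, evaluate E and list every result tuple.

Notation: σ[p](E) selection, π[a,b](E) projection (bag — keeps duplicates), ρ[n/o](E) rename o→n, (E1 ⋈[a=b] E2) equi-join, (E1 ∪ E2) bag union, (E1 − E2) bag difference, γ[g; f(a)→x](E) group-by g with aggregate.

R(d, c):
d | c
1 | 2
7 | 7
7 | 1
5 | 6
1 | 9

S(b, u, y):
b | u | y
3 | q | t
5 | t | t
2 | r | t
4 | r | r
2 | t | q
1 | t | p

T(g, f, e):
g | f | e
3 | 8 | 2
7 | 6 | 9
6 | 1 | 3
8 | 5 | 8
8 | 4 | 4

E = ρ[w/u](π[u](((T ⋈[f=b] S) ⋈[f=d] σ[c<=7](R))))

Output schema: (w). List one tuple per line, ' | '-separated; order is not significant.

Subexpression sizes:
  T → 5
  S → 6
  (T ⋈[f=b] S) → 3
  R → 5
  σ[c<=7](R) → 4
  ((T ⋈[f=b] S) ⋈[f=d] σ[c<=7](R)) → 2
  π[u](((T ⋈[f=b] S) ⋈[f=d] σ[c<=7](R))) → 2
  ρ[w/u](π[u](((T ⋈[f=b] S) ⋈[f=d] σ[c<=7](R)))) → 2

== RESULT ==
w
t
t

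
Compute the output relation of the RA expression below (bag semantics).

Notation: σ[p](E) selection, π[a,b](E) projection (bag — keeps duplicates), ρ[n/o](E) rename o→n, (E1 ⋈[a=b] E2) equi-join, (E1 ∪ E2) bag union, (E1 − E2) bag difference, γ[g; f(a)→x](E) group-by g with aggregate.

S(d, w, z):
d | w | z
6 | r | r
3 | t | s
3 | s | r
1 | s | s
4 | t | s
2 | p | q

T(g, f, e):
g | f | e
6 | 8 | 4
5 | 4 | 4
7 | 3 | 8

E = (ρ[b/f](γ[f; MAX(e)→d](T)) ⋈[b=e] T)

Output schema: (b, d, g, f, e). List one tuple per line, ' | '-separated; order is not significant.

Stepwise |·|:
  T → 3
  γ[f; MAX(e)→d](T) → 3
  ρ[b/f](γ[f; MAX(e)→d](T)) → 3
  T → 3
  (ρ[b/f](γ[f; MAX(e)→d](T)) ⋈[b=e] T) → 3

== RESULT ==
b | d | g | f | e
4 | 4 | 5 | 4 | 4
4 | 4 | 6 | 8 | 4
8 | 4 | 7 | 3 | 8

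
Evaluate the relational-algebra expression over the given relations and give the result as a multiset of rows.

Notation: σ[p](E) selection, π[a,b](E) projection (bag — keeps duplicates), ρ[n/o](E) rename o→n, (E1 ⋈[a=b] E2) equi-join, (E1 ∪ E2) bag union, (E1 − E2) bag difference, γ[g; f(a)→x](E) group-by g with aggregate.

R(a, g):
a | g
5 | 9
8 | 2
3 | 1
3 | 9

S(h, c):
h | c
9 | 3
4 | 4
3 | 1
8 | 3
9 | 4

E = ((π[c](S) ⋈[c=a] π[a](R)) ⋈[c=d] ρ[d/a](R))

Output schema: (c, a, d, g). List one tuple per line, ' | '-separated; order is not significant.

Subexpression sizes:
  S → 5
  π[c](S) → 5
  R → 4
  π[a](R) → 4
  (π[c](S) ⋈[c=a] π[a](R)) → 4
  R → 4
  ρ[d/a](R) → 4
  ((π[c](S) ⋈[c=a] π[a](R)) ⋈[c=d] ρ[d/a](R)) → 8

== RESULT ==
c | a | d | g
3 | 3 | 3 | 1
3 | 3 | 3 | 1
3 | 3 | 3 | 1
3 | 3 | 3 | 1
3 | 3 | 3 | 9
3 | 3 | 3 | 9
3 | 3 | 3 | 9
3 | 3 | 3 | 9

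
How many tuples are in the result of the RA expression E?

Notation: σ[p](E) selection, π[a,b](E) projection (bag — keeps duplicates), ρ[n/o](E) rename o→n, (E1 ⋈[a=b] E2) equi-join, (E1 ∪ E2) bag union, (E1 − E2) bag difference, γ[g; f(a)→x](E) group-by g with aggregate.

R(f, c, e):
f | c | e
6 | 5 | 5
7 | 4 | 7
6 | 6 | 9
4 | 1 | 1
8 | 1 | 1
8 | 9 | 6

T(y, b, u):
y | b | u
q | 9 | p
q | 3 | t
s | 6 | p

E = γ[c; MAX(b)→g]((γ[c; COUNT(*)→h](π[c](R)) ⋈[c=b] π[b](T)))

Per-node cardinality:
  R → 6
  π[c](R) → 6
  γ[c; COUNT(*)→h](π[c](R)) → 5
  T → 3
  π[b](T) → 3
  (γ[c; COUNT(*)→h](π[c](R)) ⋈[c=b] π[b](T)) → 2
  γ[c; MAX(b)→g]((γ[c; COUNT(*)→h](π[c](R)) ⋈[c=b] π[b](T))) → 2

|E| = 2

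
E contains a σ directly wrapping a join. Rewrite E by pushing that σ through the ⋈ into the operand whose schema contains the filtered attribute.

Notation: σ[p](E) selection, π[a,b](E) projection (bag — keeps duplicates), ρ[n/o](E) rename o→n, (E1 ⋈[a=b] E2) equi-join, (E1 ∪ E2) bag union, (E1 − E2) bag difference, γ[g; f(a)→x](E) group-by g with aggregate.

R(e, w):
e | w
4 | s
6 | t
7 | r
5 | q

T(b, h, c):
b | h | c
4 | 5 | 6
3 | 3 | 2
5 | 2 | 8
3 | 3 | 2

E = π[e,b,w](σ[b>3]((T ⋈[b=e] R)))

σ filters on b, owned by the left side.
E' = π[e,b,w]((σ[b>3](T) ⋈[b=e] R))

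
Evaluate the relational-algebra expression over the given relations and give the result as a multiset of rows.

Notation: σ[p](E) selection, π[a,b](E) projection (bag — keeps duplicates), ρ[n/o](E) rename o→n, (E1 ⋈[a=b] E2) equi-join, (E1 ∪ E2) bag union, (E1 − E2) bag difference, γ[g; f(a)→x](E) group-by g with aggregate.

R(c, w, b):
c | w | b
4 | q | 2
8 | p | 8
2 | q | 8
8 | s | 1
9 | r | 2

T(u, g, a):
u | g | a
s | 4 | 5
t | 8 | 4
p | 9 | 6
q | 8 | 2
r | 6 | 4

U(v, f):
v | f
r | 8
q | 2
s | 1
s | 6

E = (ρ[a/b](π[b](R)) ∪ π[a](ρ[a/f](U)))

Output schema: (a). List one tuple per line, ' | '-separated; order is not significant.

Per-node cardinality:
  R → 5
  π[b](R) → 5
  ρ[a/b](π[b](R)) → 5
  U → 4
  ρ[a/f](U) → 4
  π[a](ρ[a/f](U)) → 4
  (ρ[a/b](π[b](R)) ∪ π[a](ρ[a/f](U))) → 9

== RESULT ==
a
1
1
2
2
2
6
8
8
8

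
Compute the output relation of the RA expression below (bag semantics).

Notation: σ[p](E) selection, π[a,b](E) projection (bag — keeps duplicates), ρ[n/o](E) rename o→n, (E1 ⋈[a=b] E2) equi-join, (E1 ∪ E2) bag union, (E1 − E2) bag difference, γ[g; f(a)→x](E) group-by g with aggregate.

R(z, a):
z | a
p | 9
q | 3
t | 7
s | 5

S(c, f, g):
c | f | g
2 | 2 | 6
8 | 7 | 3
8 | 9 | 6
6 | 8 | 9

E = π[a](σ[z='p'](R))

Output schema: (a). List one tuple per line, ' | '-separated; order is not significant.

Stepwise |·|:
  R → 4
  σ[z='p'](R) → 1
  π[a](σ[z='p'](R)) → 1

== RESULT ==
a
9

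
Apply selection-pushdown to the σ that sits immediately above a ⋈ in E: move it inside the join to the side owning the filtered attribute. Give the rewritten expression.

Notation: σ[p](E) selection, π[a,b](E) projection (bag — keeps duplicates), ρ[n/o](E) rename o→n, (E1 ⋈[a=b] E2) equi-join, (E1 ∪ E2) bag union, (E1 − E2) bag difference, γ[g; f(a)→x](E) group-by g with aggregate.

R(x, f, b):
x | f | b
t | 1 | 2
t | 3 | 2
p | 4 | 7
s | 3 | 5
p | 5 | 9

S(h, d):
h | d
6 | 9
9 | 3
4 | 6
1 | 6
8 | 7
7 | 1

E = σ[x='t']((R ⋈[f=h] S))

σ filters on x, owned by the left side.
E' = (σ[x='t'](R) ⋈[f=h] S)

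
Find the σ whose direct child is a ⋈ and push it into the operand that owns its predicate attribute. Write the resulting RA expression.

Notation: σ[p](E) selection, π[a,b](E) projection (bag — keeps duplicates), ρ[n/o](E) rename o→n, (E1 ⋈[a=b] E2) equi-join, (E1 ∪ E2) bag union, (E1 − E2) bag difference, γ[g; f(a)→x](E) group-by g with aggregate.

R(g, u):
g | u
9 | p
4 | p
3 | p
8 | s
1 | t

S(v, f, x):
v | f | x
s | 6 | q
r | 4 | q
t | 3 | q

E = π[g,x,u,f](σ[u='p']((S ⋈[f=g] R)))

σ filters on u, owned by the right side.
E' = π[g,x,u,f]((S ⋈[f=g] σ[u='p'](R)))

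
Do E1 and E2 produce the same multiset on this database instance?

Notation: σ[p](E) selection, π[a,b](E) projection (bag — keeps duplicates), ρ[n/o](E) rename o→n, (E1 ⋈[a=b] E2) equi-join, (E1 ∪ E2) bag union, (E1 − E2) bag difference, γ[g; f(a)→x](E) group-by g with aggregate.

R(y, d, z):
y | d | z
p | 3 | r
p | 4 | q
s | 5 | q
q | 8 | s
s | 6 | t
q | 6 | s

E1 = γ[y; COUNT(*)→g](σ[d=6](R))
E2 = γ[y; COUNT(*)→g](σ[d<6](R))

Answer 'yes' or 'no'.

E1 subexpression sizes:
  R → 6
  σ[d=6](R) → 2
  γ[y; COUNT(*)→g](σ[d=6](R)) → 2
E2 subexpression sizes:
  R → 6
  σ[d<6](R) → 3
  γ[y; COUNT(*)→g](σ[d<6](R)) → 2

E1 result:
y | g
q | 1
s | 1
E2 result:
y | g
p | 2
s | 1
Witness: ('p', 2) appears 0× in E1 but 1× in E2.

no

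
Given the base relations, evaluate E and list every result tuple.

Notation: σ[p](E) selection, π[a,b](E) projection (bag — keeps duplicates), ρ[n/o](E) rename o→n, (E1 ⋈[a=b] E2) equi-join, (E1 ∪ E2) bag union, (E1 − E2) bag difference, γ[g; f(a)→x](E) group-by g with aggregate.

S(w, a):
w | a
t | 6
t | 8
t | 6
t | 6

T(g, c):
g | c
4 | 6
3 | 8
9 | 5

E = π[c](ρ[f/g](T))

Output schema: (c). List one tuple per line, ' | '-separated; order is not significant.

Stepwise |·|:
  T → 3
  ρ[f/g](T) → 3
  π[c](ρ[f/g](T)) → 3

== RESULT ==
c
5
6
8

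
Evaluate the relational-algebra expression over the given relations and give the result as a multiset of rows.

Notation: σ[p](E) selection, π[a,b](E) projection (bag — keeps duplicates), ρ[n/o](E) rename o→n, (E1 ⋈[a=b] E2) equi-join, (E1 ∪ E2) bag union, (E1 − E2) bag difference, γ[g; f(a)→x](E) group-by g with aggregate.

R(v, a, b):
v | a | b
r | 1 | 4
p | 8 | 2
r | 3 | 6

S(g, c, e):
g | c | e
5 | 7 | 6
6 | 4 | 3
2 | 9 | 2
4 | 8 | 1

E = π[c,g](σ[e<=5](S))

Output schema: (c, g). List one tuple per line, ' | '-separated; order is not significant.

Subexpression sizes:
  S → 4
  σ[e<=5](S) → 3
  π[c,g](σ[e<=5](S)) → 3

== RESULT ==
c | g
4 | 6
8 | 4
9 | 2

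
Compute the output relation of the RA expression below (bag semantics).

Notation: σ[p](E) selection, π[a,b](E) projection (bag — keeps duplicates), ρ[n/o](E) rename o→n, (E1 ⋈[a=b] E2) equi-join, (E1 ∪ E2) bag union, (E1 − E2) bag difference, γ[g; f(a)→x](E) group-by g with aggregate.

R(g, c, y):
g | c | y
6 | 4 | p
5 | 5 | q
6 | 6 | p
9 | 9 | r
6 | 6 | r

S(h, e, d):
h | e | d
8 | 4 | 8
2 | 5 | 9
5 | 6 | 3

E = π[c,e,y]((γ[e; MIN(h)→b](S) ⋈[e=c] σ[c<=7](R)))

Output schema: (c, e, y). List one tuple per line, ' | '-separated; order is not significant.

Per-node cardinality:
  S → 3
  γ[e; MIN(h)→b](S) → 3
  R → 5
  σ[c<=7](R) → 4
  (γ[e; MIN(h)→b](S) ⋈[e=c] σ[c<=7](R)) → 4
  π[c,e,y]((γ[e; MIN(h)→b](S) ⋈[e=c] σ[c<=7](R))) → 4

== RESULT ==
c | e | y
4 | 4 | p
5 | 5 | q
6 | 6 | p
6 | 6 | r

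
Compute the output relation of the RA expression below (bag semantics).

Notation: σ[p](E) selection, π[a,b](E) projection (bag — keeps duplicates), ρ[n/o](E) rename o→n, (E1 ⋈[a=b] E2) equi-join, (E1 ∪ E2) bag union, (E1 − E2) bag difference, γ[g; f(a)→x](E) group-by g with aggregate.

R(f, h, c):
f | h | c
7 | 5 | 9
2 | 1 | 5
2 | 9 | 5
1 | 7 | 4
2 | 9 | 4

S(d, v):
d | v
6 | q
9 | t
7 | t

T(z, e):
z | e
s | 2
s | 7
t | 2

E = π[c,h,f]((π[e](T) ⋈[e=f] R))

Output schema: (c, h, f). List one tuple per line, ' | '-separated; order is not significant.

Per-node cardinality:
  T → 3
  π[e](T) → 3
  R → 5
  (π[e](T) ⋈[e=f] R) → 7
  π[c,h,f]((π[e](T) ⋈[e=f] R)) → 7

== RESULT ==
c | h | f
4 | 9 | 2
4 | 9 | 2
5 | 1 | 2
5 | 1 | 2
5 | 9 | 2
5 | 9 | 2
9 | 5 | 7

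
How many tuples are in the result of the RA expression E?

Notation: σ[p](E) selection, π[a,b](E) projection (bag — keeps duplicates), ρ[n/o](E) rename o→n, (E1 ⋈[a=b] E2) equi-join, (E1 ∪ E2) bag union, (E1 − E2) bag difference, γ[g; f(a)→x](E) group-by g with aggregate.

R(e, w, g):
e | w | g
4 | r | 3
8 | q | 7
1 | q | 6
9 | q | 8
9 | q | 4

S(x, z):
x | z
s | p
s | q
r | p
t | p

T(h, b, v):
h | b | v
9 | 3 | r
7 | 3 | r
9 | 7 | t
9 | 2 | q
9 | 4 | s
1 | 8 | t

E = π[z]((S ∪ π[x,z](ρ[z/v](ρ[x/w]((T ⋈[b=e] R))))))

Row counts bottom-up:
  S → 4
  T → 6
  R → 5
  (T ⋈[b=e] R) → 2
  ρ[x/w]((T ⋈[b=e] R)) → 2
  ρ[z/v](ρ[x/w]((T ⋈[b=e] R))) → 2
  π[x,z](ρ[z/v](ρ[x/w]((T ⋈[b=e] R)))) → 2
  (S ∪ π[x,z](ρ[z/v](ρ[x/w]((T ⋈[b=e] R))))) → 6
  π[z]((S ∪ π[x,z](ρ[z/v](ρ[x/w]((T ⋈[b=e] R)))))) → 6

|E| = 6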